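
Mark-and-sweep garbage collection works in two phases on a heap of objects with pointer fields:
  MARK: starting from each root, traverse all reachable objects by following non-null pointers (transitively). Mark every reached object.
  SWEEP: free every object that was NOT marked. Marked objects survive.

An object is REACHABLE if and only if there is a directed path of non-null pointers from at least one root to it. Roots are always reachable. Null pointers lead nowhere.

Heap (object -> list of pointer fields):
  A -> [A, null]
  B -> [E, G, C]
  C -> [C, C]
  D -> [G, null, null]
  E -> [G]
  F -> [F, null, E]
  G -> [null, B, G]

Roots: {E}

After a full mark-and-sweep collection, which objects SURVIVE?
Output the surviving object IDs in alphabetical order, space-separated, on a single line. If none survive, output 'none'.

Roots: E
Mark E: refs=G, marked=E
Mark G: refs=null B G, marked=E G
Mark B: refs=E G C, marked=B E G
Mark C: refs=C C, marked=B C E G
Unmarked (collected): A D F

Answer: B C E G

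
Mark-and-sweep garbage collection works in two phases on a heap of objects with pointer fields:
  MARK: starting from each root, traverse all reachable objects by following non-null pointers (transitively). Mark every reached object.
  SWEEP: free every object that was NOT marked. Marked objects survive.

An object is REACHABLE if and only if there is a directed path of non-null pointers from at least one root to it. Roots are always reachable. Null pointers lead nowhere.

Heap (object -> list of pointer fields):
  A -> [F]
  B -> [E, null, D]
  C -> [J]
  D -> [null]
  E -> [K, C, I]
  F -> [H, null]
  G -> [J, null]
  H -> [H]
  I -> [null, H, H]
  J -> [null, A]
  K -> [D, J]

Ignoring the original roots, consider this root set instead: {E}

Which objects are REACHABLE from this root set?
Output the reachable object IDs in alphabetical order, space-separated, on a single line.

Answer: A C D E F H I J K

Derivation:
Roots: E
Mark E: refs=K C I, marked=E
Mark K: refs=D J, marked=E K
Mark C: refs=J, marked=C E K
Mark I: refs=null H H, marked=C E I K
Mark D: refs=null, marked=C D E I K
Mark J: refs=null A, marked=C D E I J K
Mark H: refs=H, marked=C D E H I J K
Mark A: refs=F, marked=A C D E H I J K
Mark F: refs=H null, marked=A C D E F H I J K
Unmarked (collected): B G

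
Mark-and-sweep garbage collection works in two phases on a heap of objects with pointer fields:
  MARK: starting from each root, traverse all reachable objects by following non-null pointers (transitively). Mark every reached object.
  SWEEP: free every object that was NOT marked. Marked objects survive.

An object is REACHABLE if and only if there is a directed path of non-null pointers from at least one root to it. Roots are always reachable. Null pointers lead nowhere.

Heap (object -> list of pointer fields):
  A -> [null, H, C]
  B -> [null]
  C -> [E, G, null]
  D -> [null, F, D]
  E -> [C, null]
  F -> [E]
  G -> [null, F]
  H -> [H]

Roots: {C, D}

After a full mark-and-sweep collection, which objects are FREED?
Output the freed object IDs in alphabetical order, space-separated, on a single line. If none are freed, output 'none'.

Roots: C D
Mark C: refs=E G null, marked=C
Mark D: refs=null F D, marked=C D
Mark E: refs=C null, marked=C D E
Mark G: refs=null F, marked=C D E G
Mark F: refs=E, marked=C D E F G
Unmarked (collected): A B H

Answer: A B H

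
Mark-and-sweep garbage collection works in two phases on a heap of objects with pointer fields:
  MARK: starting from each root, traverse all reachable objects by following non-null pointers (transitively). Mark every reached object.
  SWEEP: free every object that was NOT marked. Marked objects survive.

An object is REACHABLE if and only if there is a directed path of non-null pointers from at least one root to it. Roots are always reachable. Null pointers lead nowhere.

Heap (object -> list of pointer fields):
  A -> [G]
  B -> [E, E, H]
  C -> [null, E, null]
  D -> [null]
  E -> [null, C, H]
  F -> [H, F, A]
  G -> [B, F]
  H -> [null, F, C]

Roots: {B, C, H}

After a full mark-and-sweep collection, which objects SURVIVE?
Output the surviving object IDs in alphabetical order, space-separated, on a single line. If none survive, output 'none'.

Roots: B C H
Mark B: refs=E E H, marked=B
Mark C: refs=null E null, marked=B C
Mark H: refs=null F C, marked=B C H
Mark E: refs=null C H, marked=B C E H
Mark F: refs=H F A, marked=B C E F H
Mark A: refs=G, marked=A B C E F H
Mark G: refs=B F, marked=A B C E F G H
Unmarked (collected): D

Answer: A B C E F G H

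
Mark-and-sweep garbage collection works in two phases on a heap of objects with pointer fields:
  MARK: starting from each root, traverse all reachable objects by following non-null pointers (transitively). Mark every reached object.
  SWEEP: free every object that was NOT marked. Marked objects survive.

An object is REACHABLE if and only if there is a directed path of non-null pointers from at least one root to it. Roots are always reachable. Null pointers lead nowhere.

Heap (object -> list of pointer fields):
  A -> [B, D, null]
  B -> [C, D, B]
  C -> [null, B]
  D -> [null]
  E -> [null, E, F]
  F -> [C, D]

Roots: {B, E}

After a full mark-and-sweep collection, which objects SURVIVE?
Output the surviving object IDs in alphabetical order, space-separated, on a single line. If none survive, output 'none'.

Answer: B C D E F

Derivation:
Roots: B E
Mark B: refs=C D B, marked=B
Mark E: refs=null E F, marked=B E
Mark C: refs=null B, marked=B C E
Mark D: refs=null, marked=B C D E
Mark F: refs=C D, marked=B C D E F
Unmarked (collected): A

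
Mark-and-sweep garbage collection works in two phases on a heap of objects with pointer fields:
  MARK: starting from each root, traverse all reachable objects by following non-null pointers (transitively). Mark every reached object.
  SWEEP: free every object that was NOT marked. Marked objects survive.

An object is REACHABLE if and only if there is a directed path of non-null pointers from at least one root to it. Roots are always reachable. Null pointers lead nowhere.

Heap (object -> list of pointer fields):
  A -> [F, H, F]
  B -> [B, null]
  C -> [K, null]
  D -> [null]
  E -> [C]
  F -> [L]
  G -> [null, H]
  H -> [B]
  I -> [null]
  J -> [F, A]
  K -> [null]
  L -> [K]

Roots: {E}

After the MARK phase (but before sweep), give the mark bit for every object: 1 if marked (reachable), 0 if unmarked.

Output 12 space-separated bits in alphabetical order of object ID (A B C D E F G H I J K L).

Answer: 0 0 1 0 1 0 0 0 0 0 1 0

Derivation:
Roots: E
Mark E: refs=C, marked=E
Mark C: refs=K null, marked=C E
Mark K: refs=null, marked=C E K
Unmarked (collected): A B D F G H I J L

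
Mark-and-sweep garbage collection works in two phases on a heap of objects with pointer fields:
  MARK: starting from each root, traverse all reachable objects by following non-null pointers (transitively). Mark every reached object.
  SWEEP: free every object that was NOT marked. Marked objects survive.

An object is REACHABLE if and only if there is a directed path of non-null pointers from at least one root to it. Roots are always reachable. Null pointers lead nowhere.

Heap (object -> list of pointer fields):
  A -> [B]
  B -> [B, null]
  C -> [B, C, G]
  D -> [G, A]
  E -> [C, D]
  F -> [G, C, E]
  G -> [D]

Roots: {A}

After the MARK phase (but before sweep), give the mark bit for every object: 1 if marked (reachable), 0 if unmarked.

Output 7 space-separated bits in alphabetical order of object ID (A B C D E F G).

Answer: 1 1 0 0 0 0 0

Derivation:
Roots: A
Mark A: refs=B, marked=A
Mark B: refs=B null, marked=A B
Unmarked (collected): C D E F G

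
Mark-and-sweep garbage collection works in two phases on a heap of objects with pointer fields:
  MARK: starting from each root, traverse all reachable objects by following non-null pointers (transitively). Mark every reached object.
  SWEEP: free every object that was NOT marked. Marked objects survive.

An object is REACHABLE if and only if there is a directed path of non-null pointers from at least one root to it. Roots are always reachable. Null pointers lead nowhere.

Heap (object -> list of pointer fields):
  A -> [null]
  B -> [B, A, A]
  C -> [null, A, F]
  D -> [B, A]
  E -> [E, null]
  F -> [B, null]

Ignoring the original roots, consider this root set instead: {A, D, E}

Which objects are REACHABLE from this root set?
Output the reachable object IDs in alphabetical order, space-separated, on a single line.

Roots: A D E
Mark A: refs=null, marked=A
Mark D: refs=B A, marked=A D
Mark E: refs=E null, marked=A D E
Mark B: refs=B A A, marked=A B D E
Unmarked (collected): C F

Answer: A B D E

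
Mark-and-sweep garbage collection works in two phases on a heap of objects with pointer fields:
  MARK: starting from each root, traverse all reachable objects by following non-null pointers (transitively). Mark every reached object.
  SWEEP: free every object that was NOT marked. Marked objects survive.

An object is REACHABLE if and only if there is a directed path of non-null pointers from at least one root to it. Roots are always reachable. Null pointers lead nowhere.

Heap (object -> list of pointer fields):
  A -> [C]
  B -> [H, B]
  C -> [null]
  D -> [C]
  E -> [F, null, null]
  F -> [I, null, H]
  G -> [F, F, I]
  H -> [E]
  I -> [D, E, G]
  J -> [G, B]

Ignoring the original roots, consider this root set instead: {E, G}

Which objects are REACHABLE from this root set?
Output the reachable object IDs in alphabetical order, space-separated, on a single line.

Answer: C D E F G H I

Derivation:
Roots: E G
Mark E: refs=F null null, marked=E
Mark G: refs=F F I, marked=E G
Mark F: refs=I null H, marked=E F G
Mark I: refs=D E G, marked=E F G I
Mark H: refs=E, marked=E F G H I
Mark D: refs=C, marked=D E F G H I
Mark C: refs=null, marked=C D E F G H I
Unmarked (collected): A B J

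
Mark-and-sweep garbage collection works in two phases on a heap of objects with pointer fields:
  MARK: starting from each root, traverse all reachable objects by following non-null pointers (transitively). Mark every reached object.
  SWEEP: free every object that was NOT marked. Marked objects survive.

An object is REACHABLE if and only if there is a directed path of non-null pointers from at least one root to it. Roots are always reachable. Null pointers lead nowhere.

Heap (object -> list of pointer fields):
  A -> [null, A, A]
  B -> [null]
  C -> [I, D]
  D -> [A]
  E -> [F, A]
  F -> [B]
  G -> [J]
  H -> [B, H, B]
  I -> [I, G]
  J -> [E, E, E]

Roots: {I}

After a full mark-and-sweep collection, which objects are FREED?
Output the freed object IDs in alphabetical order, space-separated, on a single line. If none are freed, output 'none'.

Answer: C D H

Derivation:
Roots: I
Mark I: refs=I G, marked=I
Mark G: refs=J, marked=G I
Mark J: refs=E E E, marked=G I J
Mark E: refs=F A, marked=E G I J
Mark F: refs=B, marked=E F G I J
Mark A: refs=null A A, marked=A E F G I J
Mark B: refs=null, marked=A B E F G I J
Unmarked (collected): C D H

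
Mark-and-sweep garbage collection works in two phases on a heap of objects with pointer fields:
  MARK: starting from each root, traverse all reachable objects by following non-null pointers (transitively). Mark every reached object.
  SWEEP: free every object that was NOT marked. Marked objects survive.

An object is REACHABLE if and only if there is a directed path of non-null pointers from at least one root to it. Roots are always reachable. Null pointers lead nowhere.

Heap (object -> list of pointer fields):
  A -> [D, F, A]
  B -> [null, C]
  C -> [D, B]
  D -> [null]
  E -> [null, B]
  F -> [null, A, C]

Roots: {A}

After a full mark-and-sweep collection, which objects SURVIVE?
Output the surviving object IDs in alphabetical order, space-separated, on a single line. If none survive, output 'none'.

Roots: A
Mark A: refs=D F A, marked=A
Mark D: refs=null, marked=A D
Mark F: refs=null A C, marked=A D F
Mark C: refs=D B, marked=A C D F
Mark B: refs=null C, marked=A B C D F
Unmarked (collected): E

Answer: A B C D F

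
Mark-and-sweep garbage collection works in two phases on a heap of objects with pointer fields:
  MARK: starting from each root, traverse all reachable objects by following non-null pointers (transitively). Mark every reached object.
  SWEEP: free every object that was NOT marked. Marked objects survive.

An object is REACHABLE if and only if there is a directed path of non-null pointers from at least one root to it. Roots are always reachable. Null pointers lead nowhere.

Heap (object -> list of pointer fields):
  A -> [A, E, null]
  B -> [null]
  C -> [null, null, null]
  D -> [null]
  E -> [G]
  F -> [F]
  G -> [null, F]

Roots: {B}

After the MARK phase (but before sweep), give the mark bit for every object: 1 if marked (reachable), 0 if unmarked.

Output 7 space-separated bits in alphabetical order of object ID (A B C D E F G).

Roots: B
Mark B: refs=null, marked=B
Unmarked (collected): A C D E F G

Answer: 0 1 0 0 0 0 0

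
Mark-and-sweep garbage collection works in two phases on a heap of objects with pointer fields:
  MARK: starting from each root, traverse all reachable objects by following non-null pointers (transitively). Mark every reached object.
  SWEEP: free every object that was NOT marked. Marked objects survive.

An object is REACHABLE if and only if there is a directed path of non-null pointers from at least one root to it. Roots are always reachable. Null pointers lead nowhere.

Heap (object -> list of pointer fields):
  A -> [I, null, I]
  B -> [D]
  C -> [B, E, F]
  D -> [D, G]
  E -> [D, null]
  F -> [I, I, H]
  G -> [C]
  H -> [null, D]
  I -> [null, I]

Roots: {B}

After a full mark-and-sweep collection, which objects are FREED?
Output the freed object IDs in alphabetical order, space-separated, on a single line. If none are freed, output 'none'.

Answer: A

Derivation:
Roots: B
Mark B: refs=D, marked=B
Mark D: refs=D G, marked=B D
Mark G: refs=C, marked=B D G
Mark C: refs=B E F, marked=B C D G
Mark E: refs=D null, marked=B C D E G
Mark F: refs=I I H, marked=B C D E F G
Mark I: refs=null I, marked=B C D E F G I
Mark H: refs=null D, marked=B C D E F G H I
Unmarked (collected): A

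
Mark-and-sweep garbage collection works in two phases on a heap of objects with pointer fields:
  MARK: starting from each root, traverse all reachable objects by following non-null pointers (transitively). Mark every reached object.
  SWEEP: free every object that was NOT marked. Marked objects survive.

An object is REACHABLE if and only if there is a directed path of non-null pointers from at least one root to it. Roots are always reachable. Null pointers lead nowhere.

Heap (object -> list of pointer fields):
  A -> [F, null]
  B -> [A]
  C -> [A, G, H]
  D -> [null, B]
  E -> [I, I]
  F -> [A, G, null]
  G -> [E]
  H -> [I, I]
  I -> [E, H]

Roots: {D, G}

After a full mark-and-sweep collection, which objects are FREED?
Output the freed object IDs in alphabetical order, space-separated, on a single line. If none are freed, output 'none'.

Answer: C

Derivation:
Roots: D G
Mark D: refs=null B, marked=D
Mark G: refs=E, marked=D G
Mark B: refs=A, marked=B D G
Mark E: refs=I I, marked=B D E G
Mark A: refs=F null, marked=A B D E G
Mark I: refs=E H, marked=A B D E G I
Mark F: refs=A G null, marked=A B D E F G I
Mark H: refs=I I, marked=A B D E F G H I
Unmarked (collected): C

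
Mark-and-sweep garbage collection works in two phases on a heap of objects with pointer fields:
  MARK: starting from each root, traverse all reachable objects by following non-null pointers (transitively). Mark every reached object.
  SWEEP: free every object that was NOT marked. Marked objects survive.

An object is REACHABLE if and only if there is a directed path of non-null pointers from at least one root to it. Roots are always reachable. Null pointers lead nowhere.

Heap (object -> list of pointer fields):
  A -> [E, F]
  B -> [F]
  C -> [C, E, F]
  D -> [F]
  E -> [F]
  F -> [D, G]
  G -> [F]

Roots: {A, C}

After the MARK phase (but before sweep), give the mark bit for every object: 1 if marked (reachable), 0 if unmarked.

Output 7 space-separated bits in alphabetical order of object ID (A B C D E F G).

Roots: A C
Mark A: refs=E F, marked=A
Mark C: refs=C E F, marked=A C
Mark E: refs=F, marked=A C E
Mark F: refs=D G, marked=A C E F
Mark D: refs=F, marked=A C D E F
Mark G: refs=F, marked=A C D E F G
Unmarked (collected): B

Answer: 1 0 1 1 1 1 1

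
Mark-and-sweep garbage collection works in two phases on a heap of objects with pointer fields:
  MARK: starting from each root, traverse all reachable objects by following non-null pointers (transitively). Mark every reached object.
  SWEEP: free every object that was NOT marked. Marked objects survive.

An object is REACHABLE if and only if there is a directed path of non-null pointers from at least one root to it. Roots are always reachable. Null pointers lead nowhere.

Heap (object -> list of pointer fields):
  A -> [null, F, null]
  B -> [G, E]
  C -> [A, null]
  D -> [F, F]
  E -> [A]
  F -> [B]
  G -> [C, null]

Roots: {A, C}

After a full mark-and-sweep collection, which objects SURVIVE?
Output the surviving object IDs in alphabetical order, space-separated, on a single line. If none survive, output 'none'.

Roots: A C
Mark A: refs=null F null, marked=A
Mark C: refs=A null, marked=A C
Mark F: refs=B, marked=A C F
Mark B: refs=G E, marked=A B C F
Mark G: refs=C null, marked=A B C F G
Mark E: refs=A, marked=A B C E F G
Unmarked (collected): D

Answer: A B C E F G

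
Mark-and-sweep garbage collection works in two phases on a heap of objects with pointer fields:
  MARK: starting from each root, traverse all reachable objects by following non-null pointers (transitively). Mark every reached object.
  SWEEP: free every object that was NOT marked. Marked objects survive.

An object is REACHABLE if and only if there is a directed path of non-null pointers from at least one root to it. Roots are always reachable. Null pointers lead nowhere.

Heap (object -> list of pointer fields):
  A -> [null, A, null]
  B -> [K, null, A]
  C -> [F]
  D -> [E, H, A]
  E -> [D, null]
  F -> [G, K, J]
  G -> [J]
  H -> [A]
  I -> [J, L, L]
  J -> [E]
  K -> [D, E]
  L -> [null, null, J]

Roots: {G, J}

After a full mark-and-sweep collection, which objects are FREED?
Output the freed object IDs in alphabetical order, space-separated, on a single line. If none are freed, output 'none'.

Answer: B C F I K L

Derivation:
Roots: G J
Mark G: refs=J, marked=G
Mark J: refs=E, marked=G J
Mark E: refs=D null, marked=E G J
Mark D: refs=E H A, marked=D E G J
Mark H: refs=A, marked=D E G H J
Mark A: refs=null A null, marked=A D E G H J
Unmarked (collected): B C F I K L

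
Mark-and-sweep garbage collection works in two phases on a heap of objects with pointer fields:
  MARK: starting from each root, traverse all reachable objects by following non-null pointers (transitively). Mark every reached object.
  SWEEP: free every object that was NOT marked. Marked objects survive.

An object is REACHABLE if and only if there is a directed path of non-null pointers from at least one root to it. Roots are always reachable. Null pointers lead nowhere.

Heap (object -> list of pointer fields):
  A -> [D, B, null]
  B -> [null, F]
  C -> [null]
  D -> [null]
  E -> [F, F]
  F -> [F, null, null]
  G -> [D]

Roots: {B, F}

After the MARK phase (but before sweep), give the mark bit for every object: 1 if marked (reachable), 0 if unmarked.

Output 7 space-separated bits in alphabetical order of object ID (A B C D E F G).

Answer: 0 1 0 0 0 1 0

Derivation:
Roots: B F
Mark B: refs=null F, marked=B
Mark F: refs=F null null, marked=B F
Unmarked (collected): A C D E G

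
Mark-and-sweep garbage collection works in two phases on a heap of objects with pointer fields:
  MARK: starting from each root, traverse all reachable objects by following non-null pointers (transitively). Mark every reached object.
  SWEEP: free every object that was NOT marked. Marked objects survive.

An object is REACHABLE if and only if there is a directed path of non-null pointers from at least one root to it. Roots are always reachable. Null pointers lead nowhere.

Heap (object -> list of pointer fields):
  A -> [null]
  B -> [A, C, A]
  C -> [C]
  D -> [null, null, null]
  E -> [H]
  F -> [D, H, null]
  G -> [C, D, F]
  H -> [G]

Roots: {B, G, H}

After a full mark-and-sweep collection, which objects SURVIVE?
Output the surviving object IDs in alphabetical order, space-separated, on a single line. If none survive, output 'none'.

Answer: A B C D F G H

Derivation:
Roots: B G H
Mark B: refs=A C A, marked=B
Mark G: refs=C D F, marked=B G
Mark H: refs=G, marked=B G H
Mark A: refs=null, marked=A B G H
Mark C: refs=C, marked=A B C G H
Mark D: refs=null null null, marked=A B C D G H
Mark F: refs=D H null, marked=A B C D F G H
Unmarked (collected): E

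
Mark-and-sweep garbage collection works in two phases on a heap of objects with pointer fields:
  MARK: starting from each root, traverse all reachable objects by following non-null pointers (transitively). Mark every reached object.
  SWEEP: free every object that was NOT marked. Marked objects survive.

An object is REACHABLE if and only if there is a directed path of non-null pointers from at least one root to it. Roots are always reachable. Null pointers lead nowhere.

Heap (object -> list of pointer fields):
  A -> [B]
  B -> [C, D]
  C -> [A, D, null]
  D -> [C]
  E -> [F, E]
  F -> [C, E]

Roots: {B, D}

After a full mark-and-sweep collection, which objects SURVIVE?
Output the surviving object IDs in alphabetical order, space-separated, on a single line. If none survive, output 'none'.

Roots: B D
Mark B: refs=C D, marked=B
Mark D: refs=C, marked=B D
Mark C: refs=A D null, marked=B C D
Mark A: refs=B, marked=A B C D
Unmarked (collected): E F

Answer: A B C D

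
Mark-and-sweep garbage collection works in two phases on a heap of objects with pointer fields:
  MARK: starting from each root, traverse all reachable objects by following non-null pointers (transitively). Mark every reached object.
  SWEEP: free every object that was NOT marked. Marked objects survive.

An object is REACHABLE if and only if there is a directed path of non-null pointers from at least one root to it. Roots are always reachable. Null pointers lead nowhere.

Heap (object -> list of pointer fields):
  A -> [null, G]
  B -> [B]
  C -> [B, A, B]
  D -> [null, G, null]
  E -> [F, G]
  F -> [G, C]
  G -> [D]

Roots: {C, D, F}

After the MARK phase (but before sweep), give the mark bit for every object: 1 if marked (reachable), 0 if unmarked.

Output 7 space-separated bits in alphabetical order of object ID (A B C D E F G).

Roots: C D F
Mark C: refs=B A B, marked=C
Mark D: refs=null G null, marked=C D
Mark F: refs=G C, marked=C D F
Mark B: refs=B, marked=B C D F
Mark A: refs=null G, marked=A B C D F
Mark G: refs=D, marked=A B C D F G
Unmarked (collected): E

Answer: 1 1 1 1 0 1 1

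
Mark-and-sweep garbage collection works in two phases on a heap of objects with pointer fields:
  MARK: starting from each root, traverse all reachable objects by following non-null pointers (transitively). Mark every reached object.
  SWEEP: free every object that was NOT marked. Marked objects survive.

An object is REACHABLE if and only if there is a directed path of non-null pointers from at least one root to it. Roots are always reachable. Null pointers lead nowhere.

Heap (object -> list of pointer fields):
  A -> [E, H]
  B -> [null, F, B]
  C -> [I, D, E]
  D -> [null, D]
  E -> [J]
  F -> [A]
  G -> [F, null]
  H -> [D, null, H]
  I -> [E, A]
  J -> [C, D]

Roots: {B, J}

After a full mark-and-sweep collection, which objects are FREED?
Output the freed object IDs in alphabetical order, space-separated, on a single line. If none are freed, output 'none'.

Answer: G

Derivation:
Roots: B J
Mark B: refs=null F B, marked=B
Mark J: refs=C D, marked=B J
Mark F: refs=A, marked=B F J
Mark C: refs=I D E, marked=B C F J
Mark D: refs=null D, marked=B C D F J
Mark A: refs=E H, marked=A B C D F J
Mark I: refs=E A, marked=A B C D F I J
Mark E: refs=J, marked=A B C D E F I J
Mark H: refs=D null H, marked=A B C D E F H I J
Unmarked (collected): G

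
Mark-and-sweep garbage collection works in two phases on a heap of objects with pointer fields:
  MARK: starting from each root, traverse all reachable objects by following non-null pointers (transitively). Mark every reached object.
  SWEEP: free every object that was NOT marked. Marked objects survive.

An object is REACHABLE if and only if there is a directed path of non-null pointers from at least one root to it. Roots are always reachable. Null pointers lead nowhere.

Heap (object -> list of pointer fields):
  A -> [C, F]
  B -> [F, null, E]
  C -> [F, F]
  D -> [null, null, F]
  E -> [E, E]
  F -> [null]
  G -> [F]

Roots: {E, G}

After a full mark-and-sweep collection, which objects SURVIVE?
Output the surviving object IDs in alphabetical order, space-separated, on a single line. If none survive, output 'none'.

Roots: E G
Mark E: refs=E E, marked=E
Mark G: refs=F, marked=E G
Mark F: refs=null, marked=E F G
Unmarked (collected): A B C D

Answer: E F G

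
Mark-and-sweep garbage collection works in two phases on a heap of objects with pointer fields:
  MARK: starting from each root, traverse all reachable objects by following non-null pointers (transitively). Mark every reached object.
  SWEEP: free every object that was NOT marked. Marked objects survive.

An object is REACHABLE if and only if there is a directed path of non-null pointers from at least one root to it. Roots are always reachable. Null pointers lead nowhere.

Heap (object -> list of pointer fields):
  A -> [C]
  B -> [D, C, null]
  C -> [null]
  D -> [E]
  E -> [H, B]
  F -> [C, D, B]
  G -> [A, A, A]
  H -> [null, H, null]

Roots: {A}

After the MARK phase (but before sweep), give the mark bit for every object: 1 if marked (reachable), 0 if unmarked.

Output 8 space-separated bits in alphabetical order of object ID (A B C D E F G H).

Answer: 1 0 1 0 0 0 0 0

Derivation:
Roots: A
Mark A: refs=C, marked=A
Mark C: refs=null, marked=A C
Unmarked (collected): B D E F G H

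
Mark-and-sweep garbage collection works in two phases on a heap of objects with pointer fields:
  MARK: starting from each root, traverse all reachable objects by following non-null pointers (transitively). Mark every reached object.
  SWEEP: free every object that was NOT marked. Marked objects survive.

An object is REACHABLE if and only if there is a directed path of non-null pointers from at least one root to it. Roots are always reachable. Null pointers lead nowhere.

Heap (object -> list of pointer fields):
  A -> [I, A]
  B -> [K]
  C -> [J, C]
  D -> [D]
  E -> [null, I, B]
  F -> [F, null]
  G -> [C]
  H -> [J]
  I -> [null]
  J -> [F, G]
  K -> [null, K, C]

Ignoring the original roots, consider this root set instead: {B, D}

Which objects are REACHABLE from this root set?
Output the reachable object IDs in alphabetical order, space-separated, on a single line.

Roots: B D
Mark B: refs=K, marked=B
Mark D: refs=D, marked=B D
Mark K: refs=null K C, marked=B D K
Mark C: refs=J C, marked=B C D K
Mark J: refs=F G, marked=B C D J K
Mark F: refs=F null, marked=B C D F J K
Mark G: refs=C, marked=B C D F G J K
Unmarked (collected): A E H I

Answer: B C D F G J K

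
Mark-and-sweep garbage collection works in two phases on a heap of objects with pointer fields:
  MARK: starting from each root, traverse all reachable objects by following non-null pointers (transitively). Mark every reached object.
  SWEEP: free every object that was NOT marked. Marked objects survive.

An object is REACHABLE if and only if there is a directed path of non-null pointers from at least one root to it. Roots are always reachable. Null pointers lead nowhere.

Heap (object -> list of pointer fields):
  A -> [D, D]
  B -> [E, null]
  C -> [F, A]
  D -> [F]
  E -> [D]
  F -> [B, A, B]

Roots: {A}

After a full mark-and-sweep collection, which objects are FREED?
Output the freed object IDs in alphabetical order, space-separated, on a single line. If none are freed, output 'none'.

Answer: C

Derivation:
Roots: A
Mark A: refs=D D, marked=A
Mark D: refs=F, marked=A D
Mark F: refs=B A B, marked=A D F
Mark B: refs=E null, marked=A B D F
Mark E: refs=D, marked=A B D E F
Unmarked (collected): C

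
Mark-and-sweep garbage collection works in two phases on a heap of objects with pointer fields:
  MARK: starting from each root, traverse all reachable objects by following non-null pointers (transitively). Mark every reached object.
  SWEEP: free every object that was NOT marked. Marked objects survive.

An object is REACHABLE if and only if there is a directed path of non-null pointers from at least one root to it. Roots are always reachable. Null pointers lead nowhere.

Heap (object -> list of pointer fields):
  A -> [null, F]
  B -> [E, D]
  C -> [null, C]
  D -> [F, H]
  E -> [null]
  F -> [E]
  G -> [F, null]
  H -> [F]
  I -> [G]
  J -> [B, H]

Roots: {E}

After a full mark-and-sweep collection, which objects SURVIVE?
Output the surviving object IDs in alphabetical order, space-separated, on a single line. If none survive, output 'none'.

Answer: E

Derivation:
Roots: E
Mark E: refs=null, marked=E
Unmarked (collected): A B C D F G H I J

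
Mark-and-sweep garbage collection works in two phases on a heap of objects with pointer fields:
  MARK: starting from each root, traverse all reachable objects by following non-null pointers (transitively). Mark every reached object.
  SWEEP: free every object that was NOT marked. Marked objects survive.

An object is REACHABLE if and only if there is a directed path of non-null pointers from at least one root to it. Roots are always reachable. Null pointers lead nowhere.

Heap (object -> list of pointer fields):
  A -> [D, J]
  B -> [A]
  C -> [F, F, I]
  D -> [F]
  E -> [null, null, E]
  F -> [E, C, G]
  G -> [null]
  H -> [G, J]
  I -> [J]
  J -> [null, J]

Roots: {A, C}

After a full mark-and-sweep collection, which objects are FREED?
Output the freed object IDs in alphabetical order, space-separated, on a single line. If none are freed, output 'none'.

Answer: B H

Derivation:
Roots: A C
Mark A: refs=D J, marked=A
Mark C: refs=F F I, marked=A C
Mark D: refs=F, marked=A C D
Mark J: refs=null J, marked=A C D J
Mark F: refs=E C G, marked=A C D F J
Mark I: refs=J, marked=A C D F I J
Mark E: refs=null null E, marked=A C D E F I J
Mark G: refs=null, marked=A C D E F G I J
Unmarked (collected): B H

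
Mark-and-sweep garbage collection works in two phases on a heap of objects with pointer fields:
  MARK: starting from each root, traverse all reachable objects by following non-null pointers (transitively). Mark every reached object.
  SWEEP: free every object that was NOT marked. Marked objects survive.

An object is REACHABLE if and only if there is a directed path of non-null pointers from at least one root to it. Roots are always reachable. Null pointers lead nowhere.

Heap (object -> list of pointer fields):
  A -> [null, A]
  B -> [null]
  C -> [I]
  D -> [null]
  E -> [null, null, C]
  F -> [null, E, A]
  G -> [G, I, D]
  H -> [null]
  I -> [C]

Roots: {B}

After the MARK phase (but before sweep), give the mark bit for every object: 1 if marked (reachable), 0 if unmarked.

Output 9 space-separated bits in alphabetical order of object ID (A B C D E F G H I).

Answer: 0 1 0 0 0 0 0 0 0

Derivation:
Roots: B
Mark B: refs=null, marked=B
Unmarked (collected): A C D E F G H I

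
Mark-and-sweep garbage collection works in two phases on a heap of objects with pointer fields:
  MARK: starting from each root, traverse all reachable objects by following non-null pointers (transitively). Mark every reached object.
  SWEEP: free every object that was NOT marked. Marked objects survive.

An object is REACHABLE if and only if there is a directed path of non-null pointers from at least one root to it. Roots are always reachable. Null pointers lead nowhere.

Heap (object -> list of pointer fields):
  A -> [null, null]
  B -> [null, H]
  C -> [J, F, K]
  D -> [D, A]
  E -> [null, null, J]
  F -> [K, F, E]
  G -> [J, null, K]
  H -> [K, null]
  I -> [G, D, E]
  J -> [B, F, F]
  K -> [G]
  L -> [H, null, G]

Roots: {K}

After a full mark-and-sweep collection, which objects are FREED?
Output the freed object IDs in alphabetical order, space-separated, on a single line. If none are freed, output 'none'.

Answer: A C D I L

Derivation:
Roots: K
Mark K: refs=G, marked=K
Mark G: refs=J null K, marked=G K
Mark J: refs=B F F, marked=G J K
Mark B: refs=null H, marked=B G J K
Mark F: refs=K F E, marked=B F G J K
Mark H: refs=K null, marked=B F G H J K
Mark E: refs=null null J, marked=B E F G H J K
Unmarked (collected): A C D I L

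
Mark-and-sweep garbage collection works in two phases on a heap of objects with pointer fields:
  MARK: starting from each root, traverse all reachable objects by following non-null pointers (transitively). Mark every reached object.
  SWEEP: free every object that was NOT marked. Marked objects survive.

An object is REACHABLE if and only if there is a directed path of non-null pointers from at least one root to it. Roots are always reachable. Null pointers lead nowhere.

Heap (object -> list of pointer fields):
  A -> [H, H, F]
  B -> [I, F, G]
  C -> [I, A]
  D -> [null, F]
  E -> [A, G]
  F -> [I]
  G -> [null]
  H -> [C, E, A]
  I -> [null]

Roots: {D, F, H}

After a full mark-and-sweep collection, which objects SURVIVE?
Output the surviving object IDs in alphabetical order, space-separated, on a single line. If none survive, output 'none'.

Roots: D F H
Mark D: refs=null F, marked=D
Mark F: refs=I, marked=D F
Mark H: refs=C E A, marked=D F H
Mark I: refs=null, marked=D F H I
Mark C: refs=I A, marked=C D F H I
Mark E: refs=A G, marked=C D E F H I
Mark A: refs=H H F, marked=A C D E F H I
Mark G: refs=null, marked=A C D E F G H I
Unmarked (collected): B

Answer: A C D E F G H I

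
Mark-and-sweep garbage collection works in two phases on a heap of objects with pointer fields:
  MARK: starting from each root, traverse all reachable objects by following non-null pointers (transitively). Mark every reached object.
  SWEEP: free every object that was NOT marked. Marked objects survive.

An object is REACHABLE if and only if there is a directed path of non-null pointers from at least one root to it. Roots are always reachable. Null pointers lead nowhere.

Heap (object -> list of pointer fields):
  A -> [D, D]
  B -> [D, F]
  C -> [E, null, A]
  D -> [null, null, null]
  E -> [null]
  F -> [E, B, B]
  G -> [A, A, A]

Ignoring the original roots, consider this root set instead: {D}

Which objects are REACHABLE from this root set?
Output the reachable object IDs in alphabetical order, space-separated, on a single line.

Roots: D
Mark D: refs=null null null, marked=D
Unmarked (collected): A B C E F G

Answer: D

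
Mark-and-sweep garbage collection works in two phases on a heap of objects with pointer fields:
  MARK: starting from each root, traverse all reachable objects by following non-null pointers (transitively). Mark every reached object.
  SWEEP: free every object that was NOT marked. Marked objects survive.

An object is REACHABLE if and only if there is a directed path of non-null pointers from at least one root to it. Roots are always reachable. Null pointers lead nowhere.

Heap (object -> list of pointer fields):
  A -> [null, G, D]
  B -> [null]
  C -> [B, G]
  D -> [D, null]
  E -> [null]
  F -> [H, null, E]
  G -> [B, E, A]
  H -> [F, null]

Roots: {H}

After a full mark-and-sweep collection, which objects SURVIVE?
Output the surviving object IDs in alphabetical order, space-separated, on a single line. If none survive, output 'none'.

Answer: E F H

Derivation:
Roots: H
Mark H: refs=F null, marked=H
Mark F: refs=H null E, marked=F H
Mark E: refs=null, marked=E F H
Unmarked (collected): A B C D G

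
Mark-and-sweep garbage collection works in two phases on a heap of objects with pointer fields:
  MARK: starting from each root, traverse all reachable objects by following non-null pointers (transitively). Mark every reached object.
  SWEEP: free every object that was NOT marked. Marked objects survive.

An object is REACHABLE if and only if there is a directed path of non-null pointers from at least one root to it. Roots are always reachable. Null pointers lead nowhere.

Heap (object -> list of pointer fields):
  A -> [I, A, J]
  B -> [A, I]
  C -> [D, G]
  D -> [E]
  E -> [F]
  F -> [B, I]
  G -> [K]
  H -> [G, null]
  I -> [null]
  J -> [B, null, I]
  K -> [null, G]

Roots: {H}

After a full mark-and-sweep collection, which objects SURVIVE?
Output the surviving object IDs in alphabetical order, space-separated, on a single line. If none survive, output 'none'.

Answer: G H K

Derivation:
Roots: H
Mark H: refs=G null, marked=H
Mark G: refs=K, marked=G H
Mark K: refs=null G, marked=G H K
Unmarked (collected): A B C D E F I J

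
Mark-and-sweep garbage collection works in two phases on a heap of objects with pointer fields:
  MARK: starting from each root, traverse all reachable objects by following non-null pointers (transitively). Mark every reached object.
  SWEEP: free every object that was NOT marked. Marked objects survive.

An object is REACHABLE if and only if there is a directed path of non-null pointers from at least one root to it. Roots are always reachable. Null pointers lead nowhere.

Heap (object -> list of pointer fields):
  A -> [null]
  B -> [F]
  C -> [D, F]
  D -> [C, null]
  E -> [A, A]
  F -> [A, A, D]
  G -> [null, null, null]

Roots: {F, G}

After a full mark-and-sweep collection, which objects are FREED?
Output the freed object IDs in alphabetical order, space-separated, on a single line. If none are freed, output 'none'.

Answer: B E

Derivation:
Roots: F G
Mark F: refs=A A D, marked=F
Mark G: refs=null null null, marked=F G
Mark A: refs=null, marked=A F G
Mark D: refs=C null, marked=A D F G
Mark C: refs=D F, marked=A C D F G
Unmarked (collected): B E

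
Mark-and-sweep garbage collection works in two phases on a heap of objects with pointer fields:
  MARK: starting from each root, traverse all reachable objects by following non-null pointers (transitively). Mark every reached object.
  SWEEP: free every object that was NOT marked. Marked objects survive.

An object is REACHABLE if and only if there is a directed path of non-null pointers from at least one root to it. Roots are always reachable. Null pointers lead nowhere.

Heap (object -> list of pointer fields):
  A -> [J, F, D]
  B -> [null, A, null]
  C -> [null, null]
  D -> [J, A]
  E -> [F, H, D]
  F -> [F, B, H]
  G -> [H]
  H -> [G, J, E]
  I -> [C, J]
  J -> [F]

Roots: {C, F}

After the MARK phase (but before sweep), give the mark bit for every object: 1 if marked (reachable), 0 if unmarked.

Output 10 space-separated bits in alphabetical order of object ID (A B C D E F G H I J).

Roots: C F
Mark C: refs=null null, marked=C
Mark F: refs=F B H, marked=C F
Mark B: refs=null A null, marked=B C F
Mark H: refs=G J E, marked=B C F H
Mark A: refs=J F D, marked=A B C F H
Mark G: refs=H, marked=A B C F G H
Mark J: refs=F, marked=A B C F G H J
Mark E: refs=F H D, marked=A B C E F G H J
Mark D: refs=J A, marked=A B C D E F G H J
Unmarked (collected): I

Answer: 1 1 1 1 1 1 1 1 0 1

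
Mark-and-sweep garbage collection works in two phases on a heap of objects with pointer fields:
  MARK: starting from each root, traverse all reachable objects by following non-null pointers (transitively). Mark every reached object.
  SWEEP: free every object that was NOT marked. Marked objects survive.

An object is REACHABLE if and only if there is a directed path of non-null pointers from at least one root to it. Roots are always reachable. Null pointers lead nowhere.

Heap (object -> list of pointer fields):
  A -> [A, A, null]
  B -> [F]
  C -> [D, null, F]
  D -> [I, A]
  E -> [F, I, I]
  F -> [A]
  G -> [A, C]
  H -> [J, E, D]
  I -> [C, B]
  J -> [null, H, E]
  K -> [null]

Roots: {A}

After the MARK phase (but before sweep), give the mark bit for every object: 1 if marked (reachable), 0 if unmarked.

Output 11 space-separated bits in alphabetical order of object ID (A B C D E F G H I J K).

Answer: 1 0 0 0 0 0 0 0 0 0 0

Derivation:
Roots: A
Mark A: refs=A A null, marked=A
Unmarked (collected): B C D E F G H I J K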